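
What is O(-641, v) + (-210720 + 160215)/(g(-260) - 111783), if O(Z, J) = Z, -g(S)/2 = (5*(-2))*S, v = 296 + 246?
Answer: -74935598/116983 ≈ -640.57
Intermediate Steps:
v = 542
g(S) = 20*S (g(S) = -2*5*(-2)*S = -(-20)*S = 20*S)
O(-641, v) + (-210720 + 160215)/(g(-260) - 111783) = -641 + (-210720 + 160215)/(20*(-260) - 111783) = -641 - 50505/(-5200 - 111783) = -641 - 50505/(-116983) = -641 - 50505*(-1/116983) = -641 + 50505/116983 = -74935598/116983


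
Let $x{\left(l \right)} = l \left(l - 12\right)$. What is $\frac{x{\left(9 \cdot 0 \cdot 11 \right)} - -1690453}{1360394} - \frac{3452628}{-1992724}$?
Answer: $\frac{2016385169851}{677722443314} \approx 2.9752$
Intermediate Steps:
$x{\left(l \right)} = l \left(-12 + l\right)$
$\frac{x{\left(9 \cdot 0 \cdot 11 \right)} - -1690453}{1360394} - \frac{3452628}{-1992724} = \frac{9 \cdot 0 \cdot 11 \left(-12 + 9 \cdot 0 \cdot 11\right) - -1690453}{1360394} - \frac{3452628}{-1992724} = \left(0 \cdot 11 \left(-12 + 0 \cdot 11\right) + 1690453\right) \frac{1}{1360394} - - \frac{863157}{498181} = \left(0 \left(-12 + 0\right) + 1690453\right) \frac{1}{1360394} + \frac{863157}{498181} = \left(0 \left(-12\right) + 1690453\right) \frac{1}{1360394} + \frac{863157}{498181} = \left(0 + 1690453\right) \frac{1}{1360394} + \frac{863157}{498181} = 1690453 \cdot \frac{1}{1360394} + \frac{863157}{498181} = \frac{1690453}{1360394} + \frac{863157}{498181} = \frac{2016385169851}{677722443314}$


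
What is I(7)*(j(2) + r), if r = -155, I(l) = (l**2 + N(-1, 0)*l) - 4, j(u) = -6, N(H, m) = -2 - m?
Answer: -4991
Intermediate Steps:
I(l) = -4 + l**2 - 2*l (I(l) = (l**2 + (-2 - 1*0)*l) - 4 = (l**2 + (-2 + 0)*l) - 4 = (l**2 - 2*l) - 4 = -4 + l**2 - 2*l)
I(7)*(j(2) + r) = (-4 + 7**2 - 2*7)*(-6 - 155) = (-4 + 49 - 14)*(-161) = 31*(-161) = -4991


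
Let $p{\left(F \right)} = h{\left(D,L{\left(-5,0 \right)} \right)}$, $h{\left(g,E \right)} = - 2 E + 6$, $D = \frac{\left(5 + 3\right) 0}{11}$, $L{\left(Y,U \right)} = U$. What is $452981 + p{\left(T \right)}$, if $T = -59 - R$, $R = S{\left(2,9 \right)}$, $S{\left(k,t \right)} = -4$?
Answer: $452987$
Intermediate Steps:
$D = 0$ ($D = 8 \cdot 0 \cdot \frac{1}{11} = 0 \cdot \frac{1}{11} = 0$)
$R = -4$
$T = -55$ ($T = -59 - -4 = -59 + 4 = -55$)
$h{\left(g,E \right)} = 6 - 2 E$
$p{\left(F \right)} = 6$ ($p{\left(F \right)} = 6 - 0 = 6 + 0 = 6$)
$452981 + p{\left(T \right)} = 452981 + 6 = 452987$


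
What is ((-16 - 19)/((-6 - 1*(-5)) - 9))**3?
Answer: 343/8 ≈ 42.875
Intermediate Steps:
((-16 - 19)/((-6 - 1*(-5)) - 9))**3 = (-35/((-6 + 5) - 9))**3 = (-35/(-1 - 9))**3 = (-35/(-10))**3 = (-35*(-1/10))**3 = (7/2)**3 = 343/8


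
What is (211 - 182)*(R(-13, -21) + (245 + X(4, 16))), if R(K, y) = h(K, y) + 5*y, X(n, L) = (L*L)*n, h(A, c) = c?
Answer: 33147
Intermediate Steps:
X(n, L) = n*L² (X(n, L) = L²*n = n*L²)
R(K, y) = 6*y (R(K, y) = y + 5*y = 6*y)
(211 - 182)*(R(-13, -21) + (245 + X(4, 16))) = (211 - 182)*(6*(-21) + (245 + 4*16²)) = 29*(-126 + (245 + 4*256)) = 29*(-126 + (245 + 1024)) = 29*(-126 + 1269) = 29*1143 = 33147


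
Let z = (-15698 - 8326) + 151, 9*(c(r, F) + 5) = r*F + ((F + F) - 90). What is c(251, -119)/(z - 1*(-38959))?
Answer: -15121/67887 ≈ -0.22274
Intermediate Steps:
c(r, F) = -15 + 2*F/9 + F*r/9 (c(r, F) = -5 + (r*F + ((F + F) - 90))/9 = -5 + (F*r + (2*F - 90))/9 = -5 + (F*r + (-90 + 2*F))/9 = -5 + (-90 + 2*F + F*r)/9 = -5 + (-10 + 2*F/9 + F*r/9) = -15 + 2*F/9 + F*r/9)
z = -23873 (z = -24024 + 151 = -23873)
c(251, -119)/(z - 1*(-38959)) = (-15 + (2/9)*(-119) + (⅑)*(-119)*251)/(-23873 - 1*(-38959)) = (-15 - 238/9 - 29869/9)/(-23873 + 38959) = -30242/9/15086 = -30242/9*1/15086 = -15121/67887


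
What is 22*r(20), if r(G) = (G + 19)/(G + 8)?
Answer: 429/14 ≈ 30.643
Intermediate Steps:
r(G) = (19 + G)/(8 + G)
22*r(20) = 22*((19 + 20)/(8 + 20)) = 22*(39/28) = 429/14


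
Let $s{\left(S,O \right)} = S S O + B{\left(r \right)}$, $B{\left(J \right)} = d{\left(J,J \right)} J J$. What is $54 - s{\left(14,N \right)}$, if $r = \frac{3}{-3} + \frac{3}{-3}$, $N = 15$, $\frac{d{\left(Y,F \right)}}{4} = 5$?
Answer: $-2966$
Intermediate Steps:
$d{\left(Y,F \right)} = 20$ ($d{\left(Y,F \right)} = 4 \cdot 5 = 20$)
$r = -2$ ($r = 3 \left(- \frac{1}{3}\right) + 3 \left(- \frac{1}{3}\right) = -1 - 1 = -2$)
$B{\left(J \right)} = 20 J^{2}$ ($B{\left(J \right)} = 20 J J = 20 J^{2}$)
$s{\left(S,O \right)} = 80 + O S^{2}$ ($s{\left(S,O \right)} = S S O + 20 \left(-2\right)^{2} = S^{2} O + 20 \cdot 4 = O S^{2} + 80 = 80 + O S^{2}$)
$54 - s{\left(14,N \right)} = 54 - \left(80 + 15 \cdot 14^{2}\right) = 54 - \left(80 + 15 \cdot 196\right) = 54 - \left(80 + 2940\right) = 54 - 3020 = -2966$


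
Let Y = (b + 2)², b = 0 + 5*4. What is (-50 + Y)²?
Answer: 188356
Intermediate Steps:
b = 20 (b = 0 + 20 = 20)
Y = 484 (Y = (20 + 2)² = 22² = 484)
(-50 + Y)² = (-50 + 484)² = 434² = 188356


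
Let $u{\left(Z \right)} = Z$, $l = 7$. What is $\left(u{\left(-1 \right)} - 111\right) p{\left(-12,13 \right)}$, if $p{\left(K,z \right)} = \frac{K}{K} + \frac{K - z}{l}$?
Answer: $288$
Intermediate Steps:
$p{\left(K,z \right)} = 1 - \frac{z}{7} + \frac{K}{7}$ ($p{\left(K,z \right)} = \frac{K}{K} + \frac{K - z}{7} = 1 + \left(K - z\right) \frac{1}{7} = 1 + \left(- \frac{z}{7} + \frac{K}{7}\right) = 1 - \frac{z}{7} + \frac{K}{7}$)
$\left(u{\left(-1 \right)} - 111\right) p{\left(-12,13 \right)} = \left(-1 - 111\right) \left(1 - \frac{13}{7} + \frac{1}{7} \left(-12\right)\right) = - 112 \left(1 - \frac{13}{7} - \frac{12}{7}\right) = \left(-112\right) \left(- \frac{18}{7}\right) = 288$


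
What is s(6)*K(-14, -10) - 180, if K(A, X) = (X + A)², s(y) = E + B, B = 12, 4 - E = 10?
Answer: 3276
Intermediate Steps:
E = -6 (E = 4 - 1*10 = 4 - 10 = -6)
s(y) = 6 (s(y) = -6 + 12 = 6)
K(A, X) = (A + X)²
s(6)*K(-14, -10) - 180 = 6*(-14 - 10)² - 180 = 6*(-24)² - 180 = 6*576 - 180 = 3456 - 180 = 3276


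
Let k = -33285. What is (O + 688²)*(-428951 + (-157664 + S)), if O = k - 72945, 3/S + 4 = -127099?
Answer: -27372213069719672/127103 ≈ -2.1535e+11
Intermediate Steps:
S = -3/127103 (S = 3/(-4 - 127099) = 3/(-127103) = 3*(-1/127103) = -3/127103 ≈ -2.3603e-5)
O = -106230 (O = -33285 - 72945 = -106230)
(O + 688²)*(-428951 + (-157664 + S)) = (-106230 + 688²)*(-428951 + (-157664 - 3/127103)) = (-106230 + 473344)*(-428951 - 20039567395/127103) = 367114*(-74560526348/127103) = -27372213069719672/127103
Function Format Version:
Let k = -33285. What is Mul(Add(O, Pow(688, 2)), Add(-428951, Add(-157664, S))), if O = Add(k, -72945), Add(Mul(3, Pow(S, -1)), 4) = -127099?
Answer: Rational(-27372213069719672, 127103) ≈ -2.1535e+11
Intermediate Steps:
S = Rational(-3, 127103) (S = Mul(3, Pow(Add(-4, -127099), -1)) = Mul(3, Pow(-127103, -1)) = Mul(3, Rational(-1, 127103)) = Rational(-3, 127103) ≈ -2.3603e-5)
O = -106230 (O = Add(-33285, -72945) = -106230)
Mul(Add(O, Pow(688, 2)), Add(-428951, Add(-157664, S))) = Mul(Add(-106230, Pow(688, 2)), Add(-428951, Add(-157664, Rational(-3, 127103)))) = Mul(Add(-106230, 473344), Add(-428951, Rational(-20039567395, 127103))) = Mul(367114, Rational(-74560526348, 127103)) = Rational(-27372213069719672, 127103)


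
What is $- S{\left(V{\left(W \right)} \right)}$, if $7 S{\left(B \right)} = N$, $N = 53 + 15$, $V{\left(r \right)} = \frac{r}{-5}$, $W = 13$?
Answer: $- \frac{68}{7} \approx -9.7143$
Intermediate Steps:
$V{\left(r \right)} = - \frac{r}{5}$ ($V{\left(r \right)} = r \left(- \frac{1}{5}\right) = - \frac{r}{5}$)
$N = 68$
$S{\left(B \right)} = \frac{68}{7}$ ($S{\left(B \right)} = \frac{1}{7} \cdot 68 = \frac{68}{7}$)
$- S{\left(V{\left(W \right)} \right)} = \left(-1\right) \frac{68}{7} = - \frac{68}{7}$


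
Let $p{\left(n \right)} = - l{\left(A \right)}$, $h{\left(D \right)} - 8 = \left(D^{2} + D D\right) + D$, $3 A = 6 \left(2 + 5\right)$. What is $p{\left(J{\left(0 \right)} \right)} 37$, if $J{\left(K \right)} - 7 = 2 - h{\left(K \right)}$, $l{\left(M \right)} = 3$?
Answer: $-111$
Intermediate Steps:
$A = 14$ ($A = \frac{6 \left(2 + 5\right)}{3} = \frac{6 \cdot 7}{3} = \frac{1}{3} \cdot 42 = 14$)
$h{\left(D \right)} = 8 + D + 2 D^{2}$ ($h{\left(D \right)} = 8 + \left(\left(D^{2} + D D\right) + D\right) = 8 + \left(\left(D^{2} + D^{2}\right) + D\right) = 8 + \left(2 D^{2} + D\right) = 8 + \left(D + 2 D^{2}\right) = 8 + D + 2 D^{2}$)
$J{\left(K \right)} = 1 - K - 2 K^{2}$ ($J{\left(K \right)} = 7 - \left(6 + K + 2 K^{2}\right) = 1 - K - 2 K^{2}$)
$p{\left(n \right)} = -3$ ($p{\left(n \right)} = \left(-1\right) 3 = -3$)
$p{\left(J{\left(0 \right)} \right)} 37 = \left(-3\right) 37 = -111$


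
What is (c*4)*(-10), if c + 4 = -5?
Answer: 360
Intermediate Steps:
c = -9 (c = -4 - 5 = -9)
(c*4)*(-10) = -9*4*(-10) = -36*(-10) = 360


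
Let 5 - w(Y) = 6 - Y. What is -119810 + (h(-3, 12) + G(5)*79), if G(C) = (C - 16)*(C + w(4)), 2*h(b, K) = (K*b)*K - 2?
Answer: -126979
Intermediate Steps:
w(Y) = -1 + Y (w(Y) = 5 - (6 - Y) = 5 + (-6 + Y) = -1 + Y)
h(b, K) = -1 + b*K²/2 (h(b, K) = ((K*b)*K - 2)/2 = (b*K² - 2)/2 = (-2 + b*K²)/2 = -1 + b*K²/2)
G(C) = (-16 + C)*(3 + C) (G(C) = (C - 16)*(C + (-1 + 4)) = (-16 + C)*(C + 3) = (-16 + C)*(3 + C))
-119810 + (h(-3, 12) + G(5)*79) = -119810 + ((-1 + (½)*(-3)*12²) + (-48 + 5² - 13*5)*79) = -119810 + ((-1 + (½)*(-3)*144) + (-48 + 25 - 65)*79) = -119810 + ((-1 - 216) - 88*79) = -119810 + (-217 - 6952) = -119810 - 7169 = -126979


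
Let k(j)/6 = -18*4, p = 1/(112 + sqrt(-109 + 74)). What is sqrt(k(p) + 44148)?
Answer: 2*sqrt(10929) ≈ 209.08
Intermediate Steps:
p = 1/(112 + I*sqrt(35)) (p = 1/(112 + sqrt(-35)) = 1/(112 + I*sqrt(35)) ≈ 0.0089037 - 0.00047031*I)
k(j) = -432 (k(j) = 6*(-18*4) = 6*(-72) = -432)
sqrt(k(p) + 44148) = sqrt(-432 + 44148) = sqrt(43716) = 2*sqrt(10929)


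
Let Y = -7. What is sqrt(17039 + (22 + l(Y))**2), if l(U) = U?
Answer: 4*sqrt(1079) ≈ 131.39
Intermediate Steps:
sqrt(17039 + (22 + l(Y))**2) = sqrt(17039 + (22 - 7)**2) = sqrt(17039 + 15**2) = sqrt(17039 + 225) = sqrt(17264) = 4*sqrt(1079)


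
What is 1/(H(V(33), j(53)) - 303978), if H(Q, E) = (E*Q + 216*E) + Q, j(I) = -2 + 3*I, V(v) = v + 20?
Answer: -1/261692 ≈ -3.8213e-6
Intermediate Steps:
V(v) = 20 + v
H(Q, E) = Q + 216*E + E*Q (H(Q, E) = (216*E + E*Q) + Q = Q + 216*E + E*Q)
1/(H(V(33), j(53)) - 303978) = 1/(((20 + 33) + 216*(-2 + 3*53) + (-2 + 3*53)*(20 + 33)) - 303978) = 1/((53 + 216*(-2 + 159) + (-2 + 159)*53) - 303978) = 1/((53 + 216*157 + 157*53) - 303978) = 1/((53 + 33912 + 8321) - 303978) = 1/(42286 - 303978) = 1/(-261692) = -1/261692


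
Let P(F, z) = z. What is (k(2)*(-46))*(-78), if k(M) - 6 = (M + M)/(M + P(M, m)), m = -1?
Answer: 35880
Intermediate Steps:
k(M) = 6 + 2*M/(-1 + M) (k(M) = 6 + (M + M)/(M - 1) = 6 + (2*M)/(-1 + M) = 6 + 2*M/(-1 + M))
(k(2)*(-46))*(-78) = ((2*(-3 + 4*2)/(-1 + 2))*(-46))*(-78) = ((2*(-3 + 8)/1)*(-46))*(-78) = ((2*1*5)*(-46))*(-78) = (10*(-46))*(-78) = -460*(-78) = 35880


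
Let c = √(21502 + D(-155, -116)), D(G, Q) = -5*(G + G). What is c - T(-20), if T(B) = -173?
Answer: 173 + 2*√5763 ≈ 324.83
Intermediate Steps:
D(G, Q) = -10*G
c = 2*√5763 (c = √(21502 - 10*(-155)) = √(21502 + 1550) = √23052 = 2*√5763 ≈ 151.83)
c - T(-20) = 2*√5763 - 1*(-173) = 2*√5763 + 173 = 173 + 2*√5763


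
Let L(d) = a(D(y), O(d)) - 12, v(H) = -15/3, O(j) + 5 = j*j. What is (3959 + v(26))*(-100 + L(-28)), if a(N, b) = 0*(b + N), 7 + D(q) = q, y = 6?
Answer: -442848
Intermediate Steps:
D(q) = -7 + q
O(j) = -5 + j² (O(j) = -5 + j*j = -5 + j²)
a(N, b) = 0 (a(N, b) = 0*(N + b) = 0)
v(H) = -5 (v(H) = -15*⅓ = -5)
L(d) = -12 (L(d) = 0 - 12 = -12)
(3959 + v(26))*(-100 + L(-28)) = (3959 - 5)*(-100 - 12) = 3954*(-112) = -442848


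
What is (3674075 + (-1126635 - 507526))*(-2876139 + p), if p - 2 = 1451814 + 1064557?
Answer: -733891700124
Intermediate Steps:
p = 2516373 (p = 2 + (1451814 + 1064557) = 2 + 2516371 = 2516373)
(3674075 + (-1126635 - 507526))*(-2876139 + p) = (3674075 + (-1126635 - 507526))*(-2876139 + 2516373) = (3674075 - 1634161)*(-359766) = 2039914*(-359766) = -733891700124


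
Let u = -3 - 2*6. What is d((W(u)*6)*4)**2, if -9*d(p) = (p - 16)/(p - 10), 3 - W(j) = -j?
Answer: 23104/1798281 ≈ 0.012848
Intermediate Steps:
u = -15 (u = -3 - 12 = -15)
W(j) = 3 + j (W(j) = 3 - (-1)*j = 3 + j)
d(p) = -(-16 + p)/(9*(-10 + p)) (d(p) = -(p - 16)/(9*(p - 10)) = -(-16 + p)/(9*(-10 + p)))
d((W(u)*6)*4)**2 = ((16 - (3 - 15)*6*4)/(9*(-10 + ((3 - 15)*6)*4)))**2 = ((16 - (-12*6)*4)/(9*(-10 - 12*6*4)))**2 = ((16 - (-72)*4)/(9*(-10 - 72*4)))**2 = ((16 - 1*(-288))/(9*(-10 - 288)))**2 = ((1/9)*(16 + 288)/(-298))**2 = ((1/9)*(-1/298)*304)**2 = (-152/1341)**2 = 23104/1798281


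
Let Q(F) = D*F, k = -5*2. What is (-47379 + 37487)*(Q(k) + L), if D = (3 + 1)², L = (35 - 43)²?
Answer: 949632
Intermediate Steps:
k = -10
L = 64 (L = (-8)² = 64)
D = 16 (D = 4² = 16)
Q(F) = 16*F
(-47379 + 37487)*(Q(k) + L) = (-47379 + 37487)*(16*(-10) + 64) = -9892*(-160 + 64) = -9892*(-96) = 949632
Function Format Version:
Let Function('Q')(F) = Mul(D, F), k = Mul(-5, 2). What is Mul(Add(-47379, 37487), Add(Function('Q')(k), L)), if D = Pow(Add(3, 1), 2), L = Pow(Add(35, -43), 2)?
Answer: 949632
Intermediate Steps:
k = -10
L = 64 (L = Pow(-8, 2) = 64)
D = 16 (D = Pow(4, 2) = 16)
Function('Q')(F) = Mul(16, F)
Mul(Add(-47379, 37487), Add(Function('Q')(k), L)) = Mul(Add(-47379, 37487), Add(Mul(16, -10), 64)) = Mul(-9892, Add(-160, 64)) = Mul(-9892, -96) = 949632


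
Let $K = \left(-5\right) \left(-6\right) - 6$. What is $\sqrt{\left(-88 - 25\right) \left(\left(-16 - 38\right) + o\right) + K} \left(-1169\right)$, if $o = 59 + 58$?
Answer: $- 1169 i \sqrt{7095} \approx - 98467.0 i$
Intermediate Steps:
$o = 117$
$K = 24$ ($K = 30 - 6 = 24$)
$\sqrt{\left(-88 - 25\right) \left(\left(-16 - 38\right) + o\right) + K} \left(-1169\right) = \sqrt{\left(-88 - 25\right) \left(\left(-16 - 38\right) + 117\right) + 24} \left(-1169\right) = \sqrt{- 113 \left(-54 + 117\right) + 24} \left(-1169\right) = \sqrt{\left(-113\right) 63 + 24} \left(-1169\right) = \sqrt{-7119 + 24} \left(-1169\right) = \sqrt{-7095} \left(-1169\right) = i \sqrt{7095} \left(-1169\right) = - 1169 i \sqrt{7095}$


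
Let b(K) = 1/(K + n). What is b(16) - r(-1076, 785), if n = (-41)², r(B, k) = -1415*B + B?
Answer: -2581924407/1697 ≈ -1.5215e+6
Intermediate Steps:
r(B, k) = -1414*B
n = 1681
b(K) = 1/(1681 + K) (b(K) = 1/(K + 1681) = 1/(1681 + K))
b(16) - r(-1076, 785) = 1/(1681 + 16) - (-1414)*(-1076) = 1/1697 - 1*1521464 = 1/1697 - 1521464 = -2581924407/1697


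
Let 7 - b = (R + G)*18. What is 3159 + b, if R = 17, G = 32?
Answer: 2284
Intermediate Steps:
b = -875 (b = 7 - (17 + 32)*18 = 7 - 49*18 = 7 - 1*882 = 7 - 882 = -875)
3159 + b = 3159 - 875 = 2284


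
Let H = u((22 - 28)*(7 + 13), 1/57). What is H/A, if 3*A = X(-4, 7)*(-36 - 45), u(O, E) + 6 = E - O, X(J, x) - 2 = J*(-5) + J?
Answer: -6499/27702 ≈ -0.23460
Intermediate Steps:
X(J, x) = 2 - 4*J (X(J, x) = 2 + (J*(-5) + J) = 2 + (-5*J + J) = 2 - 4*J)
u(O, E) = -6 + E - O (u(O, E) = -6 + (E - O) = -6 + E - O)
H = 6499/57 (H = -6 + 1/57 - (22 - 28)*(7 + 13) = -6 + 1/57 - (-6)*20 = -6 + 1/57 - 1*(-120) = -6 + 1/57 + 120 = 6499/57 ≈ 114.02)
A = -486 (A = ((2 - 4*(-4))*(-36 - 45))/3 = ((2 + 16)*(-81))/3 = (18*(-81))/3 = (⅓)*(-1458) = -486)
H/A = (6499/57)/(-486) = (6499/57)*(-1/486) = -6499/27702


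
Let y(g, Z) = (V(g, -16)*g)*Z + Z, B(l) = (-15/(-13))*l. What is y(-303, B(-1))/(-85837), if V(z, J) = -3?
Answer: 1050/85837 ≈ 0.012232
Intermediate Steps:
B(l) = 15*l/13 (B(l) = (-15*(-1/13))*l = 15*l/13)
y(g, Z) = Z - 3*Z*g (y(g, Z) = (-3*g)*Z + Z = -3*Z*g + Z = Z - 3*Z*g)
y(-303, B(-1))/(-85837) = (((15/13)*(-1))*(1 - 3*(-303)))/(-85837) = -15*(1 + 909)/13*(-1/85837) = -15/13*910*(-1/85837) = -1050*(-1/85837) = 1050/85837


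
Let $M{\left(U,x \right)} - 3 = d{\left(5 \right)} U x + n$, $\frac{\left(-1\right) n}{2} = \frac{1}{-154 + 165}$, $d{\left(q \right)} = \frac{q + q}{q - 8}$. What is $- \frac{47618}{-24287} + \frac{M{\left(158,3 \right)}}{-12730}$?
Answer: $\frac{7089303703}{3400908610} \approx 2.0845$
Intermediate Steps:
$d{\left(q \right)} = \frac{2 q}{-8 + q}$
$n = - \frac{2}{11}$ ($n = - \frac{2}{-154 + 165} = - \frac{2}{11} \approx -0.18182$)
$M{\left(U,x \right)} = \frac{31}{11} - \frac{10 U x}{3}$ ($M{\left(U,x \right)} = 3 + \left(2 \cdot 5 \frac{1}{-8 + 5} U x - \frac{2}{11}\right) = 3 + \left(2 \cdot 5 \frac{1}{-3} U x - \frac{2}{11}\right) = 3 + \left(2 \cdot 5 \left(- \frac{1}{3}\right) U x - \frac{2}{11}\right) = 3 + \left(- \frac{10 U}{3} x - \frac{2}{11}\right) = 3 - \left(\frac{2}{11} + \frac{10 U x}{3}\right) = \frac{31}{11} - \frac{10 U x}{3}$)
$- \frac{47618}{-24287} + \frac{M{\left(158,3 \right)}}{-12730} = - \frac{47618}{-24287} + \frac{\frac{31}{11} - \frac{1580}{3} \cdot 3}{-12730} = \left(-47618\right) \left(- \frac{1}{24287}\right) + \left(\frac{31}{11} - 1580\right) \left(- \frac{1}{12730}\right) = \frac{47618}{24287} - - \frac{17349}{140030} = \frac{47618}{24287} + \frac{17349}{140030} = \frac{7089303703}{3400908610}$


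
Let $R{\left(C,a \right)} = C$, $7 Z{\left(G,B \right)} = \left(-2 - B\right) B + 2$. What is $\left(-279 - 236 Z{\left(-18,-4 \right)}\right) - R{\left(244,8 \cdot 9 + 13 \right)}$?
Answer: $- \frac{2245}{7} \approx -320.71$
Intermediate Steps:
$Z{\left(G,B \right)} = \frac{2}{7} + \frac{B \left(-2 - B\right)}{7}$ ($Z{\left(G,B \right)} = \frac{\left(-2 - B\right) B + 2}{7} = \frac{B \left(-2 - B\right) + 2}{7} = \frac{2 + B \left(-2 - B\right)}{7} = \frac{2}{7} + \frac{B \left(-2 - B\right)}{7}$)
$\left(-279 - 236 Z{\left(-18,-4 \right)}\right) - R{\left(244,8 \cdot 9 + 13 \right)} = \left(-279 - 236 \left(\frac{2}{7} - - \frac{8}{7} - \frac{\left(-4\right)^{2}}{7}\right)\right) - 244 = \left(-279 - 236 \left(\frac{2}{7} + \frac{8}{7} - \frac{16}{7}\right)\right) - 244 = \left(-279 - - \frac{1416}{7}\right) - 244 = \left(-279 + \frac{1416}{7}\right) - 244 = - \frac{537}{7} - 244 = - \frac{2245}{7}$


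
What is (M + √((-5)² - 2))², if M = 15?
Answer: (15 + √23)² ≈ 391.88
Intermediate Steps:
(M + √((-5)² - 2))² = (15 + √((-5)² - 2))² = (15 + √(25 - 2))² = (15 + √23)²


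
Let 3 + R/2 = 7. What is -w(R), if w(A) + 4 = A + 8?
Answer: -12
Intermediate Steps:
R = 8 (R = -6 + 2*7 = -6 + 14 = 8)
w(A) = 4 + A (w(A) = -4 + (A + 8) = -4 + (8 + A) = 4 + A)
-w(R) = -(4 + 8) = -1*12 = -12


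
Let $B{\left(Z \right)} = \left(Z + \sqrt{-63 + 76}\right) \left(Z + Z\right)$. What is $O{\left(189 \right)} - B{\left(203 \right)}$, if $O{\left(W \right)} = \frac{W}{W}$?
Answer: $-82417 - 406 \sqrt{13} \approx -83881.0$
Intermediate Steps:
$O{\left(W \right)} = 1$
$B{\left(Z \right)} = 2 Z \left(Z + \sqrt{13}\right)$ ($B{\left(Z \right)} = \left(Z + \sqrt{13}\right) 2 Z = 2 Z \left(Z + \sqrt{13}\right)$)
$O{\left(189 \right)} - B{\left(203 \right)} = 1 - 2 \cdot 203 \left(203 + \sqrt{13}\right) = 1 - \left(82418 + 406 \sqrt{13}\right) = -82417 - 406 \sqrt{13}$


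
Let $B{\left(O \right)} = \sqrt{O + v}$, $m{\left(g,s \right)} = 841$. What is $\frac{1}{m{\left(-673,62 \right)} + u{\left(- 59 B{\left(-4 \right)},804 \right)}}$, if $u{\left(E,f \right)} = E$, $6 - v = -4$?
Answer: $\frac{841}{686395} + \frac{59 \sqrt{6}}{686395} \approx 0.0014358$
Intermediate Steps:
$v = 10$ ($v = 6 - -4 = 6 + 4 = 10$)
$B{\left(O \right)} = \sqrt{10 + O}$ ($B{\left(O \right)} = \sqrt{O + 10} = \sqrt{10 + O}$)
$\frac{1}{m{\left(-673,62 \right)} + u{\left(- 59 B{\left(-4 \right)},804 \right)}} = \frac{1}{841 - 59 \sqrt{10 - 4}} = \frac{1}{841 - 59 \sqrt{6}}$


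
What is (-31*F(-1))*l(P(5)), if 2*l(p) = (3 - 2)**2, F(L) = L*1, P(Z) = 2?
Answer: 31/2 ≈ 15.500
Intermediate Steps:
F(L) = L
l(p) = 1/2 (l(p) = (3 - 2)**2/2 = (1/2)*1**2 = (1/2)*1 = 1/2)
(-31*F(-1))*l(P(5)) = -31*(-1)*(1/2) = 31*(1/2) = 31/2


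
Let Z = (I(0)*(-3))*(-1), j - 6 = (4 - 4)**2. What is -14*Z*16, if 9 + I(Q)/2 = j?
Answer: 4032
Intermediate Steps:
j = 6 (j = 6 + (4 - 4)**2 = 6 + 0**2 = 6 + 0 = 6)
I(Q) = -6 (I(Q) = -18 + 2*6 = -18 + 12 = -6)
Z = -18 (Z = -6*(-3)*(-1) = 18*(-1) = -18)
-14*Z*16 = -14*(-18)*16 = 252*16 = 4032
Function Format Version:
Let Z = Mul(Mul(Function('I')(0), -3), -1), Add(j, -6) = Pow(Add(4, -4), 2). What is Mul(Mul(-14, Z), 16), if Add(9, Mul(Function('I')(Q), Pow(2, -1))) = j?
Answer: 4032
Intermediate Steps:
j = 6 (j = Add(6, Pow(Add(4, -4), 2)) = Add(6, Pow(0, 2)) = Add(6, 0) = 6)
Function('I')(Q) = -6 (Function('I')(Q) = Add(-18, Mul(2, 6)) = Add(-18, 12) = -6)
Z = -18 (Z = Mul(Mul(-6, -3), -1) = Mul(18, -1) = -18)
Mul(Mul(-14, Z), 16) = Mul(Mul(-14, -18), 16) = Mul(252, 16) = 4032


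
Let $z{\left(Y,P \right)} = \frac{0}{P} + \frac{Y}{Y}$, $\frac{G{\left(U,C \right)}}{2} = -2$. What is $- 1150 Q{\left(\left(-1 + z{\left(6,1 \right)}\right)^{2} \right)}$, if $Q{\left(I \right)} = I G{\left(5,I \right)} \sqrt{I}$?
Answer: $0$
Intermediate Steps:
$G{\left(U,C \right)} = -4$ ($G{\left(U,C \right)} = 2 \left(-2\right) = -4$)
$z{\left(Y,P \right)} = 1$ ($z{\left(Y,P \right)} = 0 + 1 = 1$)
$Q{\left(I \right)} = - 4 I^{\frac{3}{2}}$ ($Q{\left(I \right)} = I \left(-4\right) \sqrt{I} = - 4 I \sqrt{I} = - 4 I^{\frac{3}{2}}$)
$- 1150 Q{\left(\left(-1 + z{\left(6,1 \right)}\right)^{2} \right)} = - 1150 \left(- 4 \left(\left(-1 + 1\right)^{2}\right)^{\frac{3}{2}}\right) = - 1150 \left(- 4 \left(0^{2}\right)^{\frac{3}{2}}\right) = - 1150 \left(- 4 \cdot 0^{\frac{3}{2}}\right) = - 1150 \left(\left(-4\right) 0\right) = \left(-1150\right) 0 = 0$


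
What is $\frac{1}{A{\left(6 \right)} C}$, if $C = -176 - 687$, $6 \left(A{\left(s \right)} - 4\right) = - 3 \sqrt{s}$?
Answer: $- \frac{8}{25027} - \frac{\sqrt{6}}{25027} \approx -0.00041753$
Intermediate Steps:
$A{\left(s \right)} = 4 - \frac{\sqrt{s}}{2}$ ($A{\left(s \right)} = 4 + \frac{\left(-3\right) \sqrt{s}}{6} = 4 - \frac{\sqrt{s}}{2}$)
$C = -863$ ($C = -176 - 687 = -863$)
$\frac{1}{A{\left(6 \right)} C} = \frac{1}{\left(4 - \frac{\sqrt{6}}{2}\right) \left(-863\right)} = \frac{1}{-3452 + \frac{863 \sqrt{6}}{2}}$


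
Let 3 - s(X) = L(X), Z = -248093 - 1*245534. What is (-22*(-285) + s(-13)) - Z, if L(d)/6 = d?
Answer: 499978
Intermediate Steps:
Z = -493627 (Z = -248093 - 245534 = -493627)
L(d) = 6*d
s(X) = 3 - 6*X
(-22*(-285) + s(-13)) - Z = (-22*(-285) + (3 - 6*(-13))) - 1*(-493627) = (6270 + (3 + 78)) + 493627 = (6270 + 81) + 493627 = 6351 + 493627 = 499978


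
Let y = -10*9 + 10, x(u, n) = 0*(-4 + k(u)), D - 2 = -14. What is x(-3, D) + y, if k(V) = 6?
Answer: -80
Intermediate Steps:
D = -12 (D = 2 - 14 = -12)
x(u, n) = 0 (x(u, n) = 0*(-4 + 6) = 0*2 = 0)
y = -80 (y = -90 + 10 = -80)
x(-3, D) + y = 0 - 80 = -80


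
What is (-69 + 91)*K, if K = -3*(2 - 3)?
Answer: 66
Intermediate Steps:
K = 3 (K = -3*(-1) = 3)
(-69 + 91)*K = (-69 + 91)*3 = 22*3 = 66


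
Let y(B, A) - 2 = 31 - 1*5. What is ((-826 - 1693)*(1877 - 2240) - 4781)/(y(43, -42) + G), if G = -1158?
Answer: -454808/565 ≈ -804.97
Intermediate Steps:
y(B, A) = 28 (y(B, A) = 2 + (31 - 1*5) = 2 + (31 - 5) = 2 + 26 = 28)
((-826 - 1693)*(1877 - 2240) - 4781)/(y(43, -42) + G) = ((-826 - 1693)*(1877 - 2240) - 4781)/(28 - 1158) = (-2519*(-363) - 4781)/(-1130) = (914397 - 4781)*(-1/1130) = 909616*(-1/1130) = -454808/565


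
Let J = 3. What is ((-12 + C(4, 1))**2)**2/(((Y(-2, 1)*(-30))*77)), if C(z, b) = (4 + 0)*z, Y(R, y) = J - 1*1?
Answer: -64/1155 ≈ -0.055411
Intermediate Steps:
Y(R, y) = 2 (Y(R, y) = 3 - 1*1 = 3 - 1 = 2)
C(z, b) = 4*z
((-12 + C(4, 1))**2)**2/(((Y(-2, 1)*(-30))*77)) = ((-12 + 4*4)**2)**2/(((2*(-30))*77)) = ((-12 + 16)**2)**2/((-60*77)) = (4**2)**2/(-4620) = 16**2*(-1/4620) = 256*(-1/4620) = -64/1155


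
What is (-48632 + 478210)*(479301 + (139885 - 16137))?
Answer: 259056583322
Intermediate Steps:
(-48632 + 478210)*(479301 + (139885 - 16137)) = 429578*(479301 + 123748) = 429578*603049 = 259056583322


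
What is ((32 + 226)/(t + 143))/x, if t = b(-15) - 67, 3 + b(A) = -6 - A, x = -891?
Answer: -43/12177 ≈ -0.0035312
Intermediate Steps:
b(A) = -9 - A (b(A) = -3 + (-6 - A) = -9 - A)
t = -61 (t = (-9 - 1*(-15)) - 67 = (-9 + 15) - 67 = 6 - 67 = -61)
((32 + 226)/(t + 143))/x = ((32 + 226)/(-61 + 143))/(-891) = (258/82)*(-1/891) = (258*(1/82))*(-1/891) = (129/41)*(-1/891) = -43/12177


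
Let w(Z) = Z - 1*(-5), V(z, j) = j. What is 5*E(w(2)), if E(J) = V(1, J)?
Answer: 35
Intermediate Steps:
w(Z) = 5 + Z (w(Z) = Z + 5 = 5 + Z)
E(J) = J
5*E(w(2)) = 5*(5 + 2) = 5*7 = 35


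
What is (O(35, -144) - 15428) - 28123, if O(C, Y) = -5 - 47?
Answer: -43603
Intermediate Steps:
O(C, Y) = -52
(O(35, -144) - 15428) - 28123 = (-52 - 15428) - 28123 = -15480 - 28123 = -43603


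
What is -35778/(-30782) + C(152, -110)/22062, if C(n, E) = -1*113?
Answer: 392927935/339556242 ≈ 1.1572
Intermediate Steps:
C(n, E) = -113
-35778/(-30782) + C(152, -110)/22062 = -35778/(-30782) - 113/22062 = -35778*(-1/30782) - 113*1/22062 = 17889/15391 - 113/22062 = 392927935/339556242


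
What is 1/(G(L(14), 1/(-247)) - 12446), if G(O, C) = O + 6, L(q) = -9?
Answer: -1/12449 ≈ -8.0328e-5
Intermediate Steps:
G(O, C) = 6 + O
1/(G(L(14), 1/(-247)) - 12446) = 1/((6 - 9) - 12446) = 1/(-3 - 12446) = 1/(-12449) = -1/12449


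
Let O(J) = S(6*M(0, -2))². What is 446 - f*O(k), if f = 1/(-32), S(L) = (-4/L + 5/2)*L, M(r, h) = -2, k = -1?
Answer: 3857/8 ≈ 482.13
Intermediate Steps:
S(L) = L*(5/2 - 4/L) (S(L) = (-4/L + 5*(½))*L = (-4/L + 5/2)*L = (5/2 - 4/L)*L = L*(5/2 - 4/L))
O(J) = 1156 (O(J) = (-4 + 5*(6*(-2))/2)² = (-4 + (5/2)*(-12))² = (-4 - 30)² = (-34)² = 1156)
f = -1/32 ≈ -0.031250
446 - f*O(k) = 446 - (-1)*1156/32 = 446 - 1*(-289/8) = 446 + 289/8 = 3857/8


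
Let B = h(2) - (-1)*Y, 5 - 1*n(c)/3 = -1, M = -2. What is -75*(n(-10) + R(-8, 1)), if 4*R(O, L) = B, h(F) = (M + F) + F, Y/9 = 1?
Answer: -6225/4 ≈ -1556.3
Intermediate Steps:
Y = 9 (Y = 9*1 = 9)
n(c) = 18 (n(c) = 15 - 3*(-1) = 15 + 3 = 18)
h(F) = -2 + 2*F (h(F) = (-2 + F) + F = -2 + 2*F)
B = 11 (B = (-2 + 2*2) - (-1)*9 = (-2 + 4) - 1*(-9) = 2 + 9 = 11)
R(O, L) = 11/4 (R(O, L) = (¼)*11 = 11/4)
-75*(n(-10) + R(-8, 1)) = -75*(18 + 11/4) = -75*83/4 = -6225/4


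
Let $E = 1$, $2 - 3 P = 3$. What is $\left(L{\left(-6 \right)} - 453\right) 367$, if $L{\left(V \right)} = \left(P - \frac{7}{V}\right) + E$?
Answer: $- \frac{993469}{6} \approx -1.6558 \cdot 10^{5}$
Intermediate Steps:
$P = - \frac{1}{3}$ ($P = \frac{2}{3} - 1 = - \frac{1}{3} \approx -0.33333$)
$L{\left(V \right)} = \frac{2}{3} - \frac{7}{V}$ ($L{\left(V \right)} = \left(- \frac{1}{3} - \frac{7}{V}\right) + 1 = \frac{2}{3} - \frac{7}{V}$)
$\left(L{\left(-6 \right)} - 453\right) 367 = \left(\left(\frac{2}{3} - \frac{7}{-6}\right) - 453\right) 367 = \left(\left(\frac{2}{3} - - \frac{7}{6}\right) - 453\right) 367 = \left(\left(\frac{2}{3} + \frac{7}{6}\right) - 453\right) 367 = \left(\frac{11}{6} - 453\right) 367 = \left(- \frac{2707}{6}\right) 367 = - \frac{993469}{6}$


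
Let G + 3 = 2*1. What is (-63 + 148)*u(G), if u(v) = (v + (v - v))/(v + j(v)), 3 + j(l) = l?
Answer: 17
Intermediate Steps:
G = -1 (G = -3 + 2*1 = -3 + 2 = -1)
j(l) = -3 + l
u(v) = v/(-3 + 2*v) (u(v) = (v + (v - v))/(v + (-3 + v)) = (v + 0)/(-3 + 2*v) = v/(-3 + 2*v))
(-63 + 148)*u(G) = (-63 + 148)*(-1/(-3 + 2*(-1))) = 85*(-1/(-3 - 2)) = 85*(-1/(-5)) = 85*(-1*(-⅕)) = 85*(⅕) = 17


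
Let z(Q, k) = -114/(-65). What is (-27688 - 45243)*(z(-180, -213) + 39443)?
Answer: -186988447279/65 ≈ -2.8767e+9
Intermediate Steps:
z(Q, k) = 114/65 (z(Q, k) = -114*(-1/65) = 114/65)
(-27688 - 45243)*(z(-180, -213) + 39443) = (-27688 - 45243)*(114/65 + 39443) = -72931*2563909/65 = -186988447279/65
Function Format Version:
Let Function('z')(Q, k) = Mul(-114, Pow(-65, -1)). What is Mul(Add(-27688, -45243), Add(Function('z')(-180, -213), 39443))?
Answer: Rational(-186988447279, 65) ≈ -2.8767e+9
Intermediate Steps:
Function('z')(Q, k) = Rational(114, 65) (Function('z')(Q, k) = Mul(-114, Rational(-1, 65)) = Rational(114, 65))
Mul(Add(-27688, -45243), Add(Function('z')(-180, -213), 39443)) = Mul(Add(-27688, -45243), Add(Rational(114, 65), 39443)) = Mul(-72931, Rational(2563909, 65)) = Rational(-186988447279, 65)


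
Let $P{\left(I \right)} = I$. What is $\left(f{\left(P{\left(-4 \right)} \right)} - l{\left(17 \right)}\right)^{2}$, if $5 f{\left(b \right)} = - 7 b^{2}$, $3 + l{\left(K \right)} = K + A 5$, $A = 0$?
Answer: $\frac{33124}{25} \approx 1325.0$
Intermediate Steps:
$l{\left(K \right)} = -3 + K$ ($l{\left(K \right)} = -3 + \left(K + 0 \cdot 5\right) = -3 + \left(K + 0\right) = -3 + K$)
$f{\left(b \right)} = - \frac{7 b^{2}}{5}$ ($f{\left(b \right)} = \frac{\left(-7\right) b^{2}}{5} = - \frac{7 b^{2}}{5}$)
$\left(f{\left(P{\left(-4 \right)} \right)} - l{\left(17 \right)}\right)^{2} = \left(- \frac{7 \left(-4\right)^{2}}{5} - \left(-3 + 17\right)\right)^{2} = \left(\left(- \frac{7}{5}\right) 16 - 14\right)^{2} = \left(- \frac{112}{5} - 14\right)^{2} = \left(- \frac{182}{5}\right)^{2} = \frac{33124}{25}$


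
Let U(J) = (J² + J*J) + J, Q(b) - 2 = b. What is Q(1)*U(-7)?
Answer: 273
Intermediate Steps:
Q(b) = 2 + b
U(J) = J + 2*J² (U(J) = (J² + J²) + J = 2*J² + J = J + 2*J²)
Q(1)*U(-7) = (2 + 1)*(-7*(1 + 2*(-7))) = 3*(-7*(1 - 14)) = 3*(-7*(-13)) = 3*91 = 273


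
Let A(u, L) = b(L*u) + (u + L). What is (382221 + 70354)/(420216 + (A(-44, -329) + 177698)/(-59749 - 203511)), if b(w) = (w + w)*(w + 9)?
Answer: 23828978900/22041303423 ≈ 1.0811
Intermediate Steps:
b(w) = 2*w*(9 + w) (b(w) = (2*w)*(9 + w) = 2*w*(9 + w))
A(u, L) = L + u + 2*L*u*(9 + L*u) (A(u, L) = 2*(L*u)*(9 + L*u) + (u + L) = 2*L*u*(9 + L*u) + (L + u) = L + u + 2*L*u*(9 + L*u))
(382221 + 70354)/(420216 + (A(-44, -329) + 177698)/(-59749 - 203511)) = (382221 + 70354)/(420216 + ((-329 - 44 + 2*(-329)*(-44)*(9 - 329*(-44))) + 177698)/(-59749 - 203511)) = 452575/(420216 + ((-329 - 44 + 2*(-329)*(-44)*(9 + 14476)) + 177698)/(-263260)) = 452575/(420216 + ((-329 - 44 + 2*(-329)*(-44)*14485) + 177698)*(-1/263260)) = 452575/(420216 + ((-329 - 44 + 419369720) + 177698)*(-1/263260)) = 452575/(420216 + (419369347 + 177698)*(-1/263260)) = 452575/(420216 + 419547045*(-1/263260)) = 452575/(420216 - 83909409/52652) = 452575/(22041303423/52652) = 452575*(52652/22041303423) = 23828978900/22041303423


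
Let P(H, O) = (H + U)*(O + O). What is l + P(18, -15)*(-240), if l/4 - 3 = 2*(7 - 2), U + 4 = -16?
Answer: -14348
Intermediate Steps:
U = -20 (U = -4 - 16 = -20)
l = 52 (l = 12 + 4*(2*(7 - 2)) = 12 + 4*(2*5) = 12 + 4*10 = 12 + 40 = 52)
P(H, O) = 2*O*(-20 + H) (P(H, O) = (H - 20)*(O + O) = (-20 + H)*(2*O) = 2*O*(-20 + H))
l + P(18, -15)*(-240) = 52 + (2*(-15)*(-20 + 18))*(-240) = 52 + (2*(-15)*(-2))*(-240) = 52 + 60*(-240) = 52 - 14400 = -14348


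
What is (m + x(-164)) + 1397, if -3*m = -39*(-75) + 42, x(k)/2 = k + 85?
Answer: 250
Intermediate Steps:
x(k) = 170 + 2*k (x(k) = 2*(k + 85) = 2*(85 + k) = 170 + 2*k)
m = -989 (m = -(-39*(-75) + 42)/3 = -(2925 + 42)/3 = -⅓*2967 = -989)
(m + x(-164)) + 1397 = (-989 + (170 + 2*(-164))) + 1397 = (-989 + (170 - 328)) + 1397 = (-989 - 158) + 1397 = -1147 + 1397 = 250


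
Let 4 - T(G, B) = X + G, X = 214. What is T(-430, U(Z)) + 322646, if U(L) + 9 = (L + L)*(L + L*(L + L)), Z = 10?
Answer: 322866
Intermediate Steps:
U(L) = -9 + 2*L*(L + 2*L**2) (U(L) = -9 + (L + L)*(L + L*(L + L)) = -9 + (2*L)*(L + L*(2*L)) = -9 + (2*L)*(L + 2*L**2) = -9 + 2*L*(L + 2*L**2))
T(G, B) = -210 - G (T(G, B) = 4 - (214 + G) = 4 + (-214 - G) = -210 - G)
T(-430, U(Z)) + 322646 = (-210 - 1*(-430)) + 322646 = (-210 + 430) + 322646 = 220 + 322646 = 322866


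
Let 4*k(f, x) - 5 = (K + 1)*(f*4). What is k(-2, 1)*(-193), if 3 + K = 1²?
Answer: -2509/4 ≈ -627.25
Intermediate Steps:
K = -2 (K = -3 + 1² = -3 + 1 = -2)
k(f, x) = 5/4 - f (k(f, x) = 5/4 + ((-2 + 1)*(f*4))/4 = 5/4 + (-4*f)/4 = 5/4 - f)
k(-2, 1)*(-193) = (5/4 - 1*(-2))*(-193) = (5/4 + 2)*(-193) = (13/4)*(-193) = -2509/4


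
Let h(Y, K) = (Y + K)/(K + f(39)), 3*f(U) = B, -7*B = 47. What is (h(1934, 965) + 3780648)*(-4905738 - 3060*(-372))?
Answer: -143985445611588387/10109 ≈ -1.4243e+13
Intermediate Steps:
B = -47/7 (B = -1/7*47 = -47/7 ≈ -6.7143)
f(U) = -47/21 (f(U) = (1/3)*(-47/7) = -47/21)
h(Y, K) = (K + Y)/(-47/21 + K) (h(Y, K) = (Y + K)/(K - 47/21) = (K + Y)/(-47/21 + K))
(h(1934, 965) + 3780648)*(-4905738 - 3060*(-372)) = (21*(965 + 1934)/(-47 + 21*965) + 3780648)*(-4905738 - 3060*(-372)) = (21*2899/(-47 + 20265) + 3780648)*(-4905738 + 1138320) = (21*2899/20218 + 3780648)*(-3767418) = (21*(1/20218)*2899 + 3780648)*(-3767418) = (60879/20218 + 3780648)*(-3767418) = (76437202143/20218)*(-3767418) = -143985445611588387/10109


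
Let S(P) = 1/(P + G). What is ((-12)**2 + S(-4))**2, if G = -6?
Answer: 2070721/100 ≈ 20707.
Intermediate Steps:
S(P) = 1/(-6 + P) (S(P) = 1/(P - 6) = 1/(-6 + P))
((-12)**2 + S(-4))**2 = ((-12)**2 + 1/(-6 - 4))**2 = (144 + 1/(-10))**2 = (144 - 1/10)**2 = (1439/10)**2 = 2070721/100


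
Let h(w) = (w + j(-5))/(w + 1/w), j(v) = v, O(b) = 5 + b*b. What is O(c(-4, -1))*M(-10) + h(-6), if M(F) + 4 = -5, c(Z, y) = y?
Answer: -1932/37 ≈ -52.216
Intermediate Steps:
O(b) = 5 + b²
M(F) = -9 (M(F) = -4 - 5 = -9)
h(w) = (-5 + w)/(w + 1/w) (h(w) = (w - 5)/(w + 1/w) = (-5 + w)/(w + 1/w))
O(c(-4, -1))*M(-10) + h(-6) = (5 + (-1)²)*(-9) - 6*(-5 - 6)/(1 + (-6)²) = (5 + 1)*(-9) - 6*(-11)/(1 + 36) = 6*(-9) - 6*(-11)/37 = -54 - 6*1/37*(-11) = -54 + 66/37 = -1932/37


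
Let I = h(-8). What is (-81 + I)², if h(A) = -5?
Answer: 7396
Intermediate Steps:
I = -5
(-81 + I)² = (-81 - 5)² = (-86)² = 7396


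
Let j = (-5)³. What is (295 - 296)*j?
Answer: 125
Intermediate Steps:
j = -125
(295 - 296)*j = (295 - 296)*(-125) = -1*(-125) = 125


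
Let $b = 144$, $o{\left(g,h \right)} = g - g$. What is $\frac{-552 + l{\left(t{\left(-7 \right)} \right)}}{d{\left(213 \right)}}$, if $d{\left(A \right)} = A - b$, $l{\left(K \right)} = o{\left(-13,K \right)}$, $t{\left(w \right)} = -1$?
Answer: $-8$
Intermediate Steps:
$o{\left(g,h \right)} = 0$
$l{\left(K \right)} = 0$
$d{\left(A \right)} = -144 + A$ ($d{\left(A \right)} = A - 144 = -144 + A$)
$\frac{-552 + l{\left(t{\left(-7 \right)} \right)}}{d{\left(213 \right)}} = \frac{-552 + 0}{-144 + 213} = - \frac{552}{69} = \left(-552\right) \frac{1}{69} = -8$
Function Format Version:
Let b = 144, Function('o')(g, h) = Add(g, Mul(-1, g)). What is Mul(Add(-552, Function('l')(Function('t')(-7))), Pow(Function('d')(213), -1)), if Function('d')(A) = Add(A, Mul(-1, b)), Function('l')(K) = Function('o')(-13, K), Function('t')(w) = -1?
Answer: -8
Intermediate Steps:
Function('o')(g, h) = 0
Function('l')(K) = 0
Function('d')(A) = Add(-144, A) (Function('d')(A) = Add(A, Mul(-1, 144)) = Add(A, -144) = Add(-144, A))
Mul(Add(-552, Function('l')(Function('t')(-7))), Pow(Function('d')(213), -1)) = Mul(Add(-552, 0), Pow(Add(-144, 213), -1)) = Mul(-552, Pow(69, -1)) = Mul(-552, Rational(1, 69)) = -8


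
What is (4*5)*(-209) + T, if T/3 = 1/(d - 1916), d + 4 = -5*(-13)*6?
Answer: -2131801/510 ≈ -4180.0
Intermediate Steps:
d = 386 (d = -4 - 5*(-13)*6 = -4 + 65*6 = -4 + 390 = 386)
T = -1/510 (T = 3/(386 - 1916) = 3/(-1530) = 3*(-1/1530) = -1/510 ≈ -0.0019608)
(4*5)*(-209) + T = (4*5)*(-209) - 1/510 = 20*(-209) - 1/510 = -4180 - 1/510 = -2131801/510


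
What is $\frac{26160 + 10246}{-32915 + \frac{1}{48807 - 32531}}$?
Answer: $- \frac{592544056}{535724539} \approx -1.1061$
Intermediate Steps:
$\frac{26160 + 10246}{-32915 + \frac{1}{48807 - 32531}} = \frac{36406}{-32915 + \frac{1}{16276}} = \frac{36406}{- \frac{535724539}{16276}} = 36406 \left(- \frac{16276}{535724539}\right) = - \frac{592544056}{535724539}$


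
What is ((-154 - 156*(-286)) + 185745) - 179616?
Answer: 50591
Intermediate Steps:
((-154 - 156*(-286)) + 185745) - 179616 = ((-154 + 44616) + 185745) - 179616 = (44462 + 185745) - 179616 = 230207 - 179616 = 50591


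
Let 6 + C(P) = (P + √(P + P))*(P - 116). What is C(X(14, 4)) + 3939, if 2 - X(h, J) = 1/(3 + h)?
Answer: 1072650/289 - 1939*√1122/289 ≈ 3486.9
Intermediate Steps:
X(h, J) = 2 - 1/(3 + h)
C(P) = -6 + (-116 + P)*(P + √2*√P) (C(P) = -6 + (P + √(P + P))*(P - 116) = -6 + (P + √(2*P))*(-116 + P) = -6 + (P + √2*√P)*(-116 + P) = -6 + (-116 + P)*(P + √2*√P))
C(X(14, 4)) + 3939 = (-6 + ((5 + 2*14)/(3 + 14))² - 116*(5 + 2*14)/(3 + 14) + √2*((5 + 2*14)/(3 + 14))^(3/2) - 116*√2*√((5 + 2*14)/(3 + 14))) + 3939 = (-6 + ((5 + 28)/17)² - 116*(5 + 28)/17 + √2*((5 + 28)/17)^(3/2) - 116*√2*√((5 + 28)/17)) + 3939 = (-6 + ((1/17)*33)² - 116*33/17 + √2*((1/17)*33)^(3/2) - 116*√2*√((1/17)*33)) + 3939 = (-6 + (33/17)² - 116*33/17 + √2*(33/17)^(3/2) - 116*√2*√(33/17)) + 3939 = (-6 + 1089/289 - 3828/17 + √2*(33*√561/289) - 116*√2*√561/17) + 3939 = (-6 + 1089/289 - 3828/17 + 33*√1122/289 - 116*√1122/17) + 3939 = (-65721/289 - 1939*√1122/289) + 3939 = 1072650/289 - 1939*√1122/289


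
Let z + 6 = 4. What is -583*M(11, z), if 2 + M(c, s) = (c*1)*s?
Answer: 13992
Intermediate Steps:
z = -2 (z = -6 + 4 = -2)
M(c, s) = -2 + c*s (M(c, s) = -2 + (c*1)*s = -2 + c*s)
-583*M(11, z) = -583*(-2 + 11*(-2)) = -583*(-2 - 22) = -583*(-24) = 13992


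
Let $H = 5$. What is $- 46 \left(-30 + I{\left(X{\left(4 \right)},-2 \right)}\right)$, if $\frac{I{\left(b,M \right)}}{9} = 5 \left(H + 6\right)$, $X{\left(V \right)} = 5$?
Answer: $-21390$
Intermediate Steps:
$I{\left(b,M \right)} = 495$ ($I{\left(b,M \right)} = 9 \cdot 5 \left(5 + 6\right) = 9 \cdot 5 \cdot 11 = 9 \cdot 55 = 495$)
$- 46 \left(-30 + I{\left(X{\left(4 \right)},-2 \right)}\right) = - 46 \left(-30 + 495\right) = \left(-46\right) 465 = -21390$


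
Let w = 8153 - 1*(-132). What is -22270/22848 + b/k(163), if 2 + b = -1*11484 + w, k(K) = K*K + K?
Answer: -4915133/4490976 ≈ -1.0944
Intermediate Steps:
w = 8285 (w = 8153 + 132 = 8285)
k(K) = K + K² (k(K) = K² + K = K + K²)
b = -3201 (b = -2 + (-1*11484 + 8285) = -2 + (-11484 + 8285) = -2 - 3199 = -3201)
-22270/22848 + b/k(163) = -22270/22848 - 3201*1/(163*(1 + 163)) = -22270*1/22848 - 3201/(163*164) = -655/672 - 3201/26732 = -4915133/4490976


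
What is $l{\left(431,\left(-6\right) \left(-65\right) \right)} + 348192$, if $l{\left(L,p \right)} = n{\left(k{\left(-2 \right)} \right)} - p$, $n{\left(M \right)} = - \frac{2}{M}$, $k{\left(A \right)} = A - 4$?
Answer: $\frac{1043407}{3} \approx 3.478 \cdot 10^{5}$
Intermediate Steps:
$k{\left(A \right)} = -4 + A$
$l{\left(L,p \right)} = \frac{1}{3} - p$ ($l{\left(L,p \right)} = - \frac{2}{-4 - 2} - p = - \frac{2}{-6} - p = \left(-2\right) \left(- \frac{1}{6}\right) - p = \frac{1}{3} - p$)
$l{\left(431,\left(-6\right) \left(-65\right) \right)} + 348192 = \left(\frac{1}{3} - \left(-6\right) \left(-65\right)\right) + 348192 = \left(\frac{1}{3} - 390\right) + 348192 = - \frac{1169}{3} + 348192 = \frac{1043407}{3}$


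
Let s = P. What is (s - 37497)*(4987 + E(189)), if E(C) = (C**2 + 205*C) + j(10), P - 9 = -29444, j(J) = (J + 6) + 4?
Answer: -5319286836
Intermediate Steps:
j(J) = 10 + J (j(J) = (6 + J) + 4 = 10 + J)
P = -29435 (P = 9 - 29444 = -29435)
s = -29435
E(C) = 20 + C**2 + 205*C (E(C) = (C**2 + 205*C) + (10 + 10) = (C**2 + 205*C) + 20 = 20 + C**2 + 205*C)
(s - 37497)*(4987 + E(189)) = (-29435 - 37497)*(4987 + (20 + 189**2 + 205*189)) = -66932*(4987 + (20 + 35721 + 38745)) = -66932*(4987 + 74486) = -66932*79473 = -5319286836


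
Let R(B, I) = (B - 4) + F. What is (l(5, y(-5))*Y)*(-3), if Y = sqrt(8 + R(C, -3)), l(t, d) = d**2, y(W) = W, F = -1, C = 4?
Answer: -75*sqrt(7) ≈ -198.43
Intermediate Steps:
R(B, I) = -5 + B (R(B, I) = (B - 4) - 1 = (-4 + B) - 1 = -5 + B)
Y = sqrt(7) (Y = sqrt(8 + (-5 + 4)) = sqrt(8 - 1) = sqrt(7) ≈ 2.6458)
(l(5, y(-5))*Y)*(-3) = ((-5)**2*sqrt(7))*(-3) = (25*sqrt(7))*(-3) = -75*sqrt(7)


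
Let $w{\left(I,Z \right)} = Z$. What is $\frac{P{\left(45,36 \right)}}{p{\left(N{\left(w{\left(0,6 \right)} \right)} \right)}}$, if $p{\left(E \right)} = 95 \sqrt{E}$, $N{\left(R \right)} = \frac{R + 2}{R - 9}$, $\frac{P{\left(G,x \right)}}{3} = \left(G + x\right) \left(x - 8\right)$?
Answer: $- \frac{1701 i \sqrt{6}}{95} \approx - 43.859 i$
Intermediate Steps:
$P{\left(G,x \right)} = 3 \left(-8 + x\right) \left(G + x\right)$ ($P{\left(G,x \right)} = 3 \left(G + x\right) \left(x - 8\right) = 3 \left(G + x\right) \left(-8 + x\right) = 3 \left(-8 + x\right) \left(G + x\right)$)
$N{\left(R \right)} = \frac{2 + R}{-9 + R}$
$\frac{P{\left(45,36 \right)}}{p{\left(N{\left(w{\left(0,6 \right)} \right)} \right)}} = \frac{\left(-24\right) 45 - 864 + 3 \cdot 36^{2} + 3 \cdot 45 \cdot 36}{95 \sqrt{\frac{2 + 6}{-9 + 6}}} = \frac{-1080 - 864 + 3 \cdot 1296 + 4860}{95 \sqrt{\frac{1}{-3} \cdot 8}} = \frac{-1080 - 864 + 3888 + 4860}{95 \sqrt{\left(- \frac{1}{3}\right) 8}} = \frac{6804}{95 \sqrt{- \frac{8}{3}}} = \frac{6804}{95 \frac{2 i \sqrt{6}}{3}} = \frac{6804}{\frac{190}{3} i \sqrt{6}} = 6804 \left(- \frac{i \sqrt{6}}{380}\right) = - \frac{1701 i \sqrt{6}}{95}$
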